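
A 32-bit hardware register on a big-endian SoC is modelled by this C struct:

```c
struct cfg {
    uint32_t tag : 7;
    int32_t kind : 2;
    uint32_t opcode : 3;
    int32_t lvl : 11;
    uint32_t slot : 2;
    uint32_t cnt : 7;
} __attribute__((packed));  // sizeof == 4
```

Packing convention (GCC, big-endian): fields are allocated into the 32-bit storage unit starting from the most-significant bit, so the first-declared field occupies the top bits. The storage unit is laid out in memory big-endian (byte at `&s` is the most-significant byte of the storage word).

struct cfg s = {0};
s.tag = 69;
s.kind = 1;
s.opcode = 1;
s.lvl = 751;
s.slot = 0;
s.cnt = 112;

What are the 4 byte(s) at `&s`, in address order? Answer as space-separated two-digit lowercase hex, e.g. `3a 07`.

8a 95 de 70

tag:7 = 69 → 0x45 << 25 → word 0x8a000000
kind:2 = 1 → 0x1 << 23 → word 0x8a800000
opcode:3 = 1 → 0x1 << 20 → word 0x8a900000
lvl:11 = 751 → 0x2ef << 9 → word 0x8a95de00
slot:2 = 0 → 0x0 << 7 → word 0x8a95de00
cnt:7 = 112 → 0x70 << 0 → word 0x8a95de70
word = 0x8a95de70 → big-endian bytes:
  [0]=0x8a  [1]=0x95  [2]=0xde  [3]=0x70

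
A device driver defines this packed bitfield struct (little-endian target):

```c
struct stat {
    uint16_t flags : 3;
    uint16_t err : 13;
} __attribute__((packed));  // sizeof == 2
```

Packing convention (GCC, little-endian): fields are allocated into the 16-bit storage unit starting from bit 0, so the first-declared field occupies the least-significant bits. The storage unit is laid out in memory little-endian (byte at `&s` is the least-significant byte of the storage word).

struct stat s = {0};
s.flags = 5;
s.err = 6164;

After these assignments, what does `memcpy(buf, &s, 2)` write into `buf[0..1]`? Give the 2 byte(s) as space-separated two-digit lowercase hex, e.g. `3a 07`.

a5 c0

flags (3b) val=5 bits=0x5 at bit 0: 0x0005
err (13b) val=6164 bits=0x1814 at bit 3: 0xc0a5
word = 0xc0a5 → little-endian bytes:
  [0]=0xa5  [1]=0xc0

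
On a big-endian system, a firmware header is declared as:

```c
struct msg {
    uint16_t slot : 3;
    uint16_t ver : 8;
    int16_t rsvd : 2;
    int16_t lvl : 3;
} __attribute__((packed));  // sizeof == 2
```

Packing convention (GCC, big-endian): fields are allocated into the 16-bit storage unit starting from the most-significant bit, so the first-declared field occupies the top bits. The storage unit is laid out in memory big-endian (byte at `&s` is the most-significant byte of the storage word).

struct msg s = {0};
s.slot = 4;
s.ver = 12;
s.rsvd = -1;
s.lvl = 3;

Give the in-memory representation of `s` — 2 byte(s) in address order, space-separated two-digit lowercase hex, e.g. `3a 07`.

slot:3 = 4 → 0x4 << 13 → word 0x8000
ver:8 = 12 → 0xc << 5 → word 0x8180
rsvd:2 = -1 → 0x3 << 3 → word 0x8198
lvl:3 = 3 → 0x3 << 0 → word 0x819b
word = 0x819b → big-endian bytes:
  [0]=0x81  [1]=0x9b

81 9b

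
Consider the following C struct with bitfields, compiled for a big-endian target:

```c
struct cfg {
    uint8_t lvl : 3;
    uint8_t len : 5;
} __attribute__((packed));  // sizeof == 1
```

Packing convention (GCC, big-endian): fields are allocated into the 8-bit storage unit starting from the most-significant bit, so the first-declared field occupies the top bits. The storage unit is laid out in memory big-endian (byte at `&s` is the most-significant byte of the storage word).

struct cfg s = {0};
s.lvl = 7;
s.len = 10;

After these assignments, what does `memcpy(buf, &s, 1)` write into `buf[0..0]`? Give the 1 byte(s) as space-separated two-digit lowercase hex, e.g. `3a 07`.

lvl (3b) val=7 bits=0x7 at bit 5: 0xe0
len (5b) val=10 bits=0xa at bit 0: 0xea
word = 0xea → big-endian bytes:
  [0]=0xea

ea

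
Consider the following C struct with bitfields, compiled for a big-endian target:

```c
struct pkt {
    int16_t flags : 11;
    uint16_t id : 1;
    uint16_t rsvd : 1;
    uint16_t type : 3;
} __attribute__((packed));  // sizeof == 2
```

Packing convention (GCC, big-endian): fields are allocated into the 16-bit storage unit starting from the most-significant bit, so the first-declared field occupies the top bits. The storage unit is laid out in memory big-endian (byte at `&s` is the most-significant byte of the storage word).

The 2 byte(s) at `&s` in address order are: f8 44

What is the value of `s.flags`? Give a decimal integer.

-62

[0]=0xf8 [1]=0x44 (big-endian) → word 0xf844
flags [5+:11] = (word>>5) & 0x7ff = 1986  ←
id [4+:1] = (word>>4) & 0x1 = 0
rsvd [3+:1] = (word>>3) & 0x1 = 0
type [0+:3] = (word>>0) & 0x7 = 4
flags signed 11b, MSB=1: 1986 - 2048 = -62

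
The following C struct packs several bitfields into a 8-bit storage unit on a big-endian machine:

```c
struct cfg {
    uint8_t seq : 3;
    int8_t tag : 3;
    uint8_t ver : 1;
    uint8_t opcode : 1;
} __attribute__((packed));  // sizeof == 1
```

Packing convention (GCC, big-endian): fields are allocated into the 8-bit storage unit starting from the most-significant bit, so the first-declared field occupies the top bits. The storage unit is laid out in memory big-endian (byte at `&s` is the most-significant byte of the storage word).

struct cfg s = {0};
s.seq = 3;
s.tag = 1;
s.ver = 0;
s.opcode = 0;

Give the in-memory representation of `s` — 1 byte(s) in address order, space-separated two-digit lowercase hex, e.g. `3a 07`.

seq:3 = 3 → 0x3 << 5 → word 0x60
tag:3 = 1 → 0x1 << 2 → word 0x64
ver:1 = 0 → 0x0 << 1 → word 0x64
opcode:1 = 0 → 0x0 << 0 → word 0x64
word = 0x64 → big-endian bytes:
  [0]=0x64

64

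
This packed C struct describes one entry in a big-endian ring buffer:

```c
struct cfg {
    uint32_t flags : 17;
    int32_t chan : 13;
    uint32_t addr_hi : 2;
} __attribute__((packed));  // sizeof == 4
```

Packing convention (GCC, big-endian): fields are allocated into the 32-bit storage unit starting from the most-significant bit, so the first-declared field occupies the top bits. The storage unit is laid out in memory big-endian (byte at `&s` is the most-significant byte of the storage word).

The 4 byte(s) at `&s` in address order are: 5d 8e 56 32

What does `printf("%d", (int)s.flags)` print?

47900

[0]=0x5d [1]=0x8e [2]=0x56 [3]=0x32 (big-endian) → word 0x5d8e5632
flags [15+:17] = (word>>15) & 0x1ffff = 47900  ←
chan [2+:13] = (word>>2) & 0x1fff = 5516
addr_hi [0+:2] = (word>>0) & 0x3 = 2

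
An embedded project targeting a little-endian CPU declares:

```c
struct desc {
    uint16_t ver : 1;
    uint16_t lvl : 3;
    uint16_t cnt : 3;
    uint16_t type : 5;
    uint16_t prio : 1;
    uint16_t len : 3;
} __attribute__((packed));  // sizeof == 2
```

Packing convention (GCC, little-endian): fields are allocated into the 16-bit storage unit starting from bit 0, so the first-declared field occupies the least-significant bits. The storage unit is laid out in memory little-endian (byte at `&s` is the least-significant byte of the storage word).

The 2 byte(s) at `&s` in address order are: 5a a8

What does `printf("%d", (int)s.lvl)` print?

5

[0]=0x5a [1]=0xa8 (little-endian) → word 0xa85a
ver:1 @ bit 0 → (0xa85a>>0)&0x1 = 0x0
lvl:3 @ bit 1 → (0xa85a>>1)&0x7 = 0x5  ←
cnt:3 @ bit 4 → (0xa85a>>4)&0x7 = 0x5
type:5 @ bit 7 → (0xa85a>>7)&0x1f = 0x10
prio:1 @ bit 12 → (0xa85a>>12)&0x1 = 0x0
len:3 @ bit 13 → (0xa85a>>13)&0x7 = 0x5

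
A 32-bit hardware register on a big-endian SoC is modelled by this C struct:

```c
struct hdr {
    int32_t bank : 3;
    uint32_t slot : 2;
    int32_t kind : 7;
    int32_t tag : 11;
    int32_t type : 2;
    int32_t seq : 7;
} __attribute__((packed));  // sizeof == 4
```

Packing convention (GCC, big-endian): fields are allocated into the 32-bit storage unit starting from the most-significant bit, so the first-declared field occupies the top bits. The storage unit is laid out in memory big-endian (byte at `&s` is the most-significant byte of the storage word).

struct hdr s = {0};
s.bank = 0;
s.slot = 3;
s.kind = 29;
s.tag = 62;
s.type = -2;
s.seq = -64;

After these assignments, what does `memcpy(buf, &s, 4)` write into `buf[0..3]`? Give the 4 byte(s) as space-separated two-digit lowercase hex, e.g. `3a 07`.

19 d0 7d 40

bank (3b) val=0 bits=0x0 at bit 29: 0x00000000
slot (2b) val=3 bits=0x3 at bit 27: 0x18000000
kind (7b) val=29 bits=0x1d at bit 20: 0x19d00000
tag (11b) val=62 bits=0x3e at bit 9: 0x19d07c00
type (2b) val=-2 bits=0x2 at bit 7: 0x19d07d00
seq (7b) val=-64 bits=0x40 at bit 0: 0x19d07d40
word = 0x19d07d40 → big-endian bytes:
  [0]=0x19  [1]=0xd0  [2]=0x7d  [3]=0x40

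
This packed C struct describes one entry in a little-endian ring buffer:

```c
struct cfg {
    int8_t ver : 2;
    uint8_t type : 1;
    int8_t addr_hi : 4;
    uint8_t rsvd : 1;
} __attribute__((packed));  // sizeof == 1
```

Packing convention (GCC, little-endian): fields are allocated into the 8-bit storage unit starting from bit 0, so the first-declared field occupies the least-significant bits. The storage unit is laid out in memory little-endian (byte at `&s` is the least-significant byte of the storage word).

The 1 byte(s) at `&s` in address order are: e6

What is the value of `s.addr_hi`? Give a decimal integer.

-4

[0]=0xe6 (little-endian) → word 0xe6
ver [0+:2] = (word>>0) & 0x3 = 2
type [2+:1] = (word>>2) & 0x1 = 1
addr_hi [3+:4] = (word>>3) & 0xf = 12  ←
rsvd [7+:1] = (word>>7) & 0x1 = 1
addr_hi signed 4b, MSB=1: 12 - 16 = -4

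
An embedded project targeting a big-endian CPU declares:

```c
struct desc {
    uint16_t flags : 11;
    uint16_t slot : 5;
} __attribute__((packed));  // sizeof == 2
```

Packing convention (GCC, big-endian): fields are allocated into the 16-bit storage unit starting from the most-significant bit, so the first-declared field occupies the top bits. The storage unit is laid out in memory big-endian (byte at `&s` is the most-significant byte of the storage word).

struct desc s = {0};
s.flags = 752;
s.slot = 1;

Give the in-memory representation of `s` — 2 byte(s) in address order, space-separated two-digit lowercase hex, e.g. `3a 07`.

flags:11 = 752 → 0x2f0 << 5 → word 0x5e00
slot:5 = 1 → 0x1 << 0 → word 0x5e01
word = 0x5e01 → big-endian bytes:
  [0]=0x5e  [1]=0x01

5e 01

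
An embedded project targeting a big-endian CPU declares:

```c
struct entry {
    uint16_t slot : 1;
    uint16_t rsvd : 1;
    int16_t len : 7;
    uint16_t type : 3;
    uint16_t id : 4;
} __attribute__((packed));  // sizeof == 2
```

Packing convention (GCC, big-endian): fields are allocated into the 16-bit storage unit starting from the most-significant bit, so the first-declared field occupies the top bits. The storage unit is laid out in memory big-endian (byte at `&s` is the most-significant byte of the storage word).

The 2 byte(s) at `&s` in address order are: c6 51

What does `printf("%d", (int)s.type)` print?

5

[0]=0xc6 [1]=0x51 (big-endian) → word 0xc651
slot:1 @ bit 15 → (0xc651>>15)&0x1 = 0x1
rsvd:1 @ bit 14 → (0xc651>>14)&0x1 = 0x1
len:7 @ bit 7 → (0xc651>>7)&0x7f = 0xc
type:3 @ bit 4 → (0xc651>>4)&0x7 = 0x5  ←
id:4 @ bit 0 → (0xc651>>0)&0xf = 0x1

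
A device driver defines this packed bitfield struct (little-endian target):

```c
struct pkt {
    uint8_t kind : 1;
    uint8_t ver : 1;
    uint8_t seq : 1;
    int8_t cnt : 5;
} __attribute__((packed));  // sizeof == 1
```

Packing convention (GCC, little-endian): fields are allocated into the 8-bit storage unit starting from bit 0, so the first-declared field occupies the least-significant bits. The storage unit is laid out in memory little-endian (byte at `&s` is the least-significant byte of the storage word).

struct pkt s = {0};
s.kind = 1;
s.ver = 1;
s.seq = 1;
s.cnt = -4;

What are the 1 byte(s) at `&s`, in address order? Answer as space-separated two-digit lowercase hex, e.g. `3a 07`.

e7

[0+:1] kind=1 & 0x1 = 0x1; word=0x01
[1+:1] ver=1 & 0x1 = 0x1; word=0x03
[2+:1] seq=1 & 0x1 = 0x1; word=0x07
[3+:5] cnt=-4 & 0x1f = 0x1c; word=0xe7
word = 0xe7 → little-endian bytes:
  [0]=0xe7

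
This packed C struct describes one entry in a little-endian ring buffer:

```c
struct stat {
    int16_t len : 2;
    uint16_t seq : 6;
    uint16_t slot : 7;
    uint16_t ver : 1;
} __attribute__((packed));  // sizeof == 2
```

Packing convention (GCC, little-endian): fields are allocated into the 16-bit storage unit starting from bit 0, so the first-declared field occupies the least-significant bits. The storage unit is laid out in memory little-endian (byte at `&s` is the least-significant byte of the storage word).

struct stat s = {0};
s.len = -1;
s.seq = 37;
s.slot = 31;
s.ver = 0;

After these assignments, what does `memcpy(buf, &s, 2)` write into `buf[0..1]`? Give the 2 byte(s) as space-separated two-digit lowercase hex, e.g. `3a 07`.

97 1f

[0+:2] len=-1 & 0x3 = 0x3; word=0x0003
[2+:6] seq=37 & 0x3f = 0x25; word=0x0097
[8+:7] slot=31 & 0x7f = 0x1f; word=0x1f97
[15+:1] ver=0 & 0x1 = 0x0; word=0x1f97
word = 0x1f97 → little-endian bytes:
  [0]=0x97  [1]=0x1f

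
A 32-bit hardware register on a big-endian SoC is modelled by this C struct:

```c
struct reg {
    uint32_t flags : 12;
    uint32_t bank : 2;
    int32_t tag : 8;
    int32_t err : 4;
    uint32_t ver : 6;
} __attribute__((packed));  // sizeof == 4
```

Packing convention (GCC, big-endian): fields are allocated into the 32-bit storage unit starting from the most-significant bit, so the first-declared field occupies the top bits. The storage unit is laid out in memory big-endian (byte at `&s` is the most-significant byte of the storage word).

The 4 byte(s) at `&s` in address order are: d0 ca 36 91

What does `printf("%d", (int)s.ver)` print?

17

[0]=0xd0 [1]=0xca [2]=0x36 [3]=0x91 (big-endian) → word 0xd0ca3691
flags [20+:12] = (word>>20) & 0xfff = 3340
bank [18+:2] = (word>>18) & 0x3 = 2
tag [10+:8] = (word>>10) & 0xff = 141
err [6+:4] = (word>>6) & 0xf = 10
ver [0+:6] = (word>>0) & 0x3f = 17  ←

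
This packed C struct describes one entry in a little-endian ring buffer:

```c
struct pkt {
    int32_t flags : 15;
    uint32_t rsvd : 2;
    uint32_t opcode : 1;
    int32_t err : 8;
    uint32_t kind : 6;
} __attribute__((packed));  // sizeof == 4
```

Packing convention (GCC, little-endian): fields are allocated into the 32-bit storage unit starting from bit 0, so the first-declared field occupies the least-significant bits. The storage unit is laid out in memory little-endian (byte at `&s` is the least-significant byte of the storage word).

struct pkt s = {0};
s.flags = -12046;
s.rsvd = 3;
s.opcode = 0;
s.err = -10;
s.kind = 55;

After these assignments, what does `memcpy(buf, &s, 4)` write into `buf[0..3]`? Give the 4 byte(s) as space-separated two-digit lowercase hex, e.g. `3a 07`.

[0+:15] flags=-12046 & 0x7fff = 0x50f2; word=0x000050f2
[15+:2] rsvd=3 & 0x3 = 0x3; word=0x0001d0f2
[17+:1] opcode=0 & 0x1 = 0x0; word=0x0001d0f2
[18+:8] err=-10 & 0xff = 0xf6; word=0x03d9d0f2
[26+:6] kind=55 & 0x3f = 0x37; word=0xdfd9d0f2
word = 0xdfd9d0f2 → little-endian bytes:
  [0]=0xf2  [1]=0xd0  [2]=0xd9  [3]=0xdf

f2 d0 d9 df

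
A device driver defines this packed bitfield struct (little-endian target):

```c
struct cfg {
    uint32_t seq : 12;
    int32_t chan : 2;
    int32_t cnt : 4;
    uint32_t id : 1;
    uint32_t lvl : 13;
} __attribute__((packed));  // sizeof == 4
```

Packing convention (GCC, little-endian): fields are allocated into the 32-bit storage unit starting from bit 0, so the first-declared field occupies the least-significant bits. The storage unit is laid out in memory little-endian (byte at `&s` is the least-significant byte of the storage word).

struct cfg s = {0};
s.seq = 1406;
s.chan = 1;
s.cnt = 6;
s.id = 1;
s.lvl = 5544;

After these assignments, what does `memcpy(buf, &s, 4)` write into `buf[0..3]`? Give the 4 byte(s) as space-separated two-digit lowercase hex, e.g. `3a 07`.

7e 95 45 ad

seq:12 = 1406 → 0x57e << 0 → word 0x0000057e
chan:2 = 1 → 0x1 << 12 → word 0x0000157e
cnt:4 = 6 → 0x6 << 14 → word 0x0001957e
id:1 = 1 → 0x1 << 18 → word 0x0005957e
lvl:13 = 5544 → 0x15a8 << 19 → word 0xad45957e
word = 0xad45957e → little-endian bytes:
  [0]=0x7e  [1]=0x95  [2]=0x45  [3]=0xad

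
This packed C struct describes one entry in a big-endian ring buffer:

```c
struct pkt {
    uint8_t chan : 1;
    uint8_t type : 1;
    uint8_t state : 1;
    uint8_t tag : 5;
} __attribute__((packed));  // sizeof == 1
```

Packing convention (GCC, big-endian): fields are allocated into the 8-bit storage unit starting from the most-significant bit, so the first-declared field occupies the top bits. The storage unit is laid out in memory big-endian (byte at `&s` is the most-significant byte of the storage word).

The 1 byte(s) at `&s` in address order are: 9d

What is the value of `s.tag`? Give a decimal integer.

[0]=0x9d (big-endian) → word 0x9d
chan:1 @ bit 7 → (0x9d>>7)&0x1 = 0x1
type:1 @ bit 6 → (0x9d>>6)&0x1 = 0x0
state:1 @ bit 5 → (0x9d>>5)&0x1 = 0x0
tag:5 @ bit 0 → (0x9d>>0)&0x1f = 0x1d  ←

29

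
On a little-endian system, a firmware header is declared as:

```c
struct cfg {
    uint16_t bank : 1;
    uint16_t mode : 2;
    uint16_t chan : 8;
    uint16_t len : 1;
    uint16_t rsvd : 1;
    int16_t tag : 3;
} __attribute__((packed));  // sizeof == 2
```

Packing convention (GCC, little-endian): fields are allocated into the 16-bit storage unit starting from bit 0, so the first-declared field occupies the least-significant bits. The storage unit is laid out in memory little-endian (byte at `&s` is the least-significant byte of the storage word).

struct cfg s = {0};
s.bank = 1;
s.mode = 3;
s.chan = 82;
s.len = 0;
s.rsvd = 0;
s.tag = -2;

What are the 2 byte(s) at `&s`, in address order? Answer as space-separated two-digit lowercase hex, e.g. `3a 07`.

97 c2

bank:1 = 1 → 0x1 << 0 → word 0x0001
mode:2 = 3 → 0x3 << 1 → word 0x0007
chan:8 = 82 → 0x52 << 3 → word 0x0297
len:1 = 0 → 0x0 << 11 → word 0x0297
rsvd:1 = 0 → 0x0 << 12 → word 0x0297
tag:3 = -2 → 0x6 << 13 → word 0xc297
word = 0xc297 → little-endian bytes:
  [0]=0x97  [1]=0xc2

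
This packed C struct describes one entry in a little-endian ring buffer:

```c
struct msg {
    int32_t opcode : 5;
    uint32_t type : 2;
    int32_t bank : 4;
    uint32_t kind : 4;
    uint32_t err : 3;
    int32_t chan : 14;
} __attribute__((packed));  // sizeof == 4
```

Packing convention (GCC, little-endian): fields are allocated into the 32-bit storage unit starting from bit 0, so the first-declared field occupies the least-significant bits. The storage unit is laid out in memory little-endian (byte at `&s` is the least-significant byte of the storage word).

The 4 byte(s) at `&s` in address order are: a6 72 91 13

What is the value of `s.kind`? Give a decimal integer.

14

[0]=0xa6 [1]=0x72 [2]=0x91 [3]=0x13 (little-endian) → word 0x139172a6
opcode [0+:5] = (word>>0) & 0x1f = 6
type [5+:2] = (word>>5) & 0x3 = 1
bank [7+:4] = (word>>7) & 0xf = 5
kind [11+:4] = (word>>11) & 0xf = 14  ←
err [15+:3] = (word>>15) & 0x7 = 2
chan [18+:14] = (word>>18) & 0x3fff = 1252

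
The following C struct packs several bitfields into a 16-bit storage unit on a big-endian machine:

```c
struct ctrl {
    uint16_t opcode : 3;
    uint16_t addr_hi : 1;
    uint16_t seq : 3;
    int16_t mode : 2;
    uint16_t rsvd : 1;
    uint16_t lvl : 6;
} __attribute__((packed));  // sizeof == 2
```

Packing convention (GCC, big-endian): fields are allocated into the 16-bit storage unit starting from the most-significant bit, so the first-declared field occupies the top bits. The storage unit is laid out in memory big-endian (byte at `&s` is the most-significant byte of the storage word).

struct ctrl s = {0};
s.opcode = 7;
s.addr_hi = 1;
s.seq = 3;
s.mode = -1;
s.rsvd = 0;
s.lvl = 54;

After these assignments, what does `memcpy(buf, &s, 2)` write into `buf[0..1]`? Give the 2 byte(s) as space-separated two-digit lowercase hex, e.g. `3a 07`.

f7 b6

opcode:3 = 7 → 0x7 << 13 → word 0xe000
addr_hi:1 = 1 → 0x1 << 12 → word 0xf000
seq:3 = 3 → 0x3 << 9 → word 0xf600
mode:2 = -1 → 0x3 << 7 → word 0xf780
rsvd:1 = 0 → 0x0 << 6 → word 0xf780
lvl:6 = 54 → 0x36 << 0 → word 0xf7b6
word = 0xf7b6 → big-endian bytes:
  [0]=0xf7  [1]=0xb6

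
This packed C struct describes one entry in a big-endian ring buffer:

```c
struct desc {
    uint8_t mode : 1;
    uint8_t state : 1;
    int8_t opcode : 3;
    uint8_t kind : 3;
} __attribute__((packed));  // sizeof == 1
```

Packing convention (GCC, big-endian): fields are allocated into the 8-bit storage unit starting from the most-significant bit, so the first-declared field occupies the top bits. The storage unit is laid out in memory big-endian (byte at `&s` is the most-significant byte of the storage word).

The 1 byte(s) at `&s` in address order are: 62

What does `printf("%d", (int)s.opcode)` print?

[0]=0x62 (big-endian) → word 0x62
mode:1 @ bit 7 → (0x62>>7)&0x1 = 0x0
state:1 @ bit 6 → (0x62>>6)&0x1 = 0x1
opcode:3 @ bit 3 → (0x62>>3)&0x7 = 0x4  ←
kind:3 @ bit 0 → (0x62>>0)&0x7 = 0x2
opcode signed 3b, MSB=1: 4 - 8 = -4

-4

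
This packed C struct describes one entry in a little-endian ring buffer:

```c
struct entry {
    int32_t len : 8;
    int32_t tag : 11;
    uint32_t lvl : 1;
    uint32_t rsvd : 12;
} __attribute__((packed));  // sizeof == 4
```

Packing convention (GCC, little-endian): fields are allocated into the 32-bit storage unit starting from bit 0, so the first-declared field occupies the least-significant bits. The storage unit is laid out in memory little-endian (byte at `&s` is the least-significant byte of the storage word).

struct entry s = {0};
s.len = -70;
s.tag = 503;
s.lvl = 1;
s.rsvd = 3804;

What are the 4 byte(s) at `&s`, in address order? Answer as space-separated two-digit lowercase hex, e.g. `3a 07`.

ba f7 c9 ed

[0+:8] len=-70 & 0xff = 0xba; word=0x000000ba
[8+:11] tag=503 & 0x7ff = 0x1f7; word=0x0001f7ba
[19+:1] lvl=1 & 0x1 = 0x1; word=0x0009f7ba
[20+:12] rsvd=3804 & 0xfff = 0xedc; word=0xedc9f7ba
word = 0xedc9f7ba → little-endian bytes:
  [0]=0xba  [1]=0xf7  [2]=0xc9  [3]=0xed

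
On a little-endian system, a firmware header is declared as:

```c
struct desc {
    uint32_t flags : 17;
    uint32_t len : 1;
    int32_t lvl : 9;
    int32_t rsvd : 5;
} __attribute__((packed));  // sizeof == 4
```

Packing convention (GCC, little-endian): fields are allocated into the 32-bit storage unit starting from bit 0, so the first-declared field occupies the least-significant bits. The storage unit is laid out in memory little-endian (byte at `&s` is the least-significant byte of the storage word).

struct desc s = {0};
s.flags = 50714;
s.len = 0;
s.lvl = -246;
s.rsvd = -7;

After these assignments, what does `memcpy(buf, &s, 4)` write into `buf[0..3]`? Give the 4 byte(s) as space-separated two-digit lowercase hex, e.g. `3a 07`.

1a c6 28 cc

flags (17b) val=50714 bits=0xc61a at bit 0: 0x0000c61a
len (1b) val=0 bits=0x0 at bit 17: 0x0000c61a
lvl (9b) val=-246 bits=0x10a at bit 18: 0x0428c61a
rsvd (5b) val=-7 bits=0x19 at bit 27: 0xcc28c61a
word = 0xcc28c61a → little-endian bytes:
  [0]=0x1a  [1]=0xc6  [2]=0x28  [3]=0xcc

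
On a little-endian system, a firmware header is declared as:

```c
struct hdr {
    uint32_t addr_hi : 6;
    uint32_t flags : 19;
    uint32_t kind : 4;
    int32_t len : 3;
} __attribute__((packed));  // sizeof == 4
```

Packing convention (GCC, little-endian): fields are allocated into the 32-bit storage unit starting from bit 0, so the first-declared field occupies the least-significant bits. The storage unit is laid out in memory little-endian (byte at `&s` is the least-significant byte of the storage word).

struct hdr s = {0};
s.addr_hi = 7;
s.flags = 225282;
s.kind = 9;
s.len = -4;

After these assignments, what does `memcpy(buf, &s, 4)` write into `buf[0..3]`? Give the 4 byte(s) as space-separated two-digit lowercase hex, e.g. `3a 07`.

addr_hi:6 = 7 → 0x7 << 0 → word 0x00000007
flags:19 = 225282 → 0x37002 << 6 → word 0x00dc0087
kind:4 = 9 → 0x9 << 25 → word 0x12dc0087
len:3 = -4 → 0x4 << 29 → word 0x92dc0087
word = 0x92dc0087 → little-endian bytes:
  [0]=0x87  [1]=0x00  [2]=0xdc  [3]=0x92

87 00 dc 92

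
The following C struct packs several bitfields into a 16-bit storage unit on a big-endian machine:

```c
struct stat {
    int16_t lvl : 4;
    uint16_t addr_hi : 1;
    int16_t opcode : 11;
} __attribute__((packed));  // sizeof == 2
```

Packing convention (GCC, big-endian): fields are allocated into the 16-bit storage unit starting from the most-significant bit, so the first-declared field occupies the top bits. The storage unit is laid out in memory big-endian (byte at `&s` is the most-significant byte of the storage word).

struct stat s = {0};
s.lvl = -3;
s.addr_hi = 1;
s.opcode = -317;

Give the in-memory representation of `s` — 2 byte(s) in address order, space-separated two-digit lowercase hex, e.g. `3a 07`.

de c3

lvl:4 = -3 → 0xd << 12 → word 0xd000
addr_hi:1 = 1 → 0x1 << 11 → word 0xd800
opcode:11 = -317 → 0x6c3 << 0 → word 0xdec3
word = 0xdec3 → big-endian bytes:
  [0]=0xde  [1]=0xc3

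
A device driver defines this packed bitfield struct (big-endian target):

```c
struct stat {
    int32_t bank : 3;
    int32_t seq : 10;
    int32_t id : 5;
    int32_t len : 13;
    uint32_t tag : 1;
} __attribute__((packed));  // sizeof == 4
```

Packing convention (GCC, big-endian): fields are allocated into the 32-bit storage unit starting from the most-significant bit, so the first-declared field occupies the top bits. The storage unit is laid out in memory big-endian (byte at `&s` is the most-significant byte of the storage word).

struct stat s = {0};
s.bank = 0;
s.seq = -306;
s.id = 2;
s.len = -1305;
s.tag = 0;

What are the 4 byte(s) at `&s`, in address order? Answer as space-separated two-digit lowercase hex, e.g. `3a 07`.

bank:3 = 0 → 0x0 << 29 → word 0x00000000
seq:10 = -306 → 0x2ce << 19 → word 0x16700000
id:5 = 2 → 0x2 << 14 → word 0x16708000
len:13 = -1305 → 0x1ae7 << 1 → word 0x1670b5ce
tag:1 = 0 → 0x0 << 0 → word 0x1670b5ce
word = 0x1670b5ce → big-endian bytes:
  [0]=0x16  [1]=0x70  [2]=0xb5  [3]=0xce

16 70 b5 ce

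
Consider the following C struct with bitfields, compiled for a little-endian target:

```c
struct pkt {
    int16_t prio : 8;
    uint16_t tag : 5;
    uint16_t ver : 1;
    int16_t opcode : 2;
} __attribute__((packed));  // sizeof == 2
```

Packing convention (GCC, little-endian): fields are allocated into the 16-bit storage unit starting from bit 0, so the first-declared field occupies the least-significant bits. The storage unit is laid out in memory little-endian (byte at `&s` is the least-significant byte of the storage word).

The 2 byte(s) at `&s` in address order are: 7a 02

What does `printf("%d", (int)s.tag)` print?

[0]=0x7a [1]=0x02 (little-endian) → word 0x027a
prio [0+:8] = (word>>0) & 0xff = 122
tag [8+:5] = (word>>8) & 0x1f = 2  ←
ver [13+:1] = (word>>13) & 0x1 = 0
opcode [14+:2] = (word>>14) & 0x3 = 0

2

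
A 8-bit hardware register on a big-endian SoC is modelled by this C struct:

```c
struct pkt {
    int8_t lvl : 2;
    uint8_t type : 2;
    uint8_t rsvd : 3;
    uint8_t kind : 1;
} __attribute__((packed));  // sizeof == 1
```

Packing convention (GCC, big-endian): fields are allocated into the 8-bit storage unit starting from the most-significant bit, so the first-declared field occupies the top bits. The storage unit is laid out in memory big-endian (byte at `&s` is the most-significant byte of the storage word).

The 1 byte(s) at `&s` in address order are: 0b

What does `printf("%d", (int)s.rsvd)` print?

[0]=0x0b (big-endian) → word 0x0b
lvl [6+:2] = (word>>6) & 0x3 = 0
type [4+:2] = (word>>4) & 0x3 = 0
rsvd [1+:3] = (word>>1) & 0x7 = 5  ←
kind [0+:1] = (word>>0) & 0x1 = 1

5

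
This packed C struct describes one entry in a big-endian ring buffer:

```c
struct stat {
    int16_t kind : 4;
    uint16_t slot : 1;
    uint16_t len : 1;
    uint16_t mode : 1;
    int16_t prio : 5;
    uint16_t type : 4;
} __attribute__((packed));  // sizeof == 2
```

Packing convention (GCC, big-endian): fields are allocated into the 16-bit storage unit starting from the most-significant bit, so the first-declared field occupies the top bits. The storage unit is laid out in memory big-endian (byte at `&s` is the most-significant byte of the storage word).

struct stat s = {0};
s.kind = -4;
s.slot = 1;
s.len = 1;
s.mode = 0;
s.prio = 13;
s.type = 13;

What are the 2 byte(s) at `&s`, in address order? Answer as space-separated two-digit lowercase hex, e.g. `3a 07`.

[12+:4] kind=-4 & 0xf = 0xc; word=0xc000
[11+:1] slot=1 & 0x1 = 0x1; word=0xc800
[10+:1] len=1 & 0x1 = 0x1; word=0xcc00
[9+:1] mode=0 & 0x1 = 0x0; word=0xcc00
[4+:5] prio=13 & 0x1f = 0xd; word=0xccd0
[0+:4] type=13 & 0xf = 0xd; word=0xccdd
word = 0xccdd → big-endian bytes:
  [0]=0xcc  [1]=0xdd

cc dd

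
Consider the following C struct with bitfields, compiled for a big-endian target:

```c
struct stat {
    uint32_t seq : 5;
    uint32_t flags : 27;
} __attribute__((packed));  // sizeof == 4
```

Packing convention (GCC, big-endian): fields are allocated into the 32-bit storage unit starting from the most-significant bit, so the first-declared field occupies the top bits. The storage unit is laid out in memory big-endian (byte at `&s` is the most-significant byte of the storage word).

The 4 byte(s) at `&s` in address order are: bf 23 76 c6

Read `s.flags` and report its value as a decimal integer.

[0]=0xbf [1]=0x23 [2]=0x76 [3]=0xc6 (big-endian) → word 0xbf2376c6
seq [27+:5] = (word>>27) & 0x1f = 23
flags [0+:27] = (word>>0) & 0x7ffffff = 119764678  ←

119764678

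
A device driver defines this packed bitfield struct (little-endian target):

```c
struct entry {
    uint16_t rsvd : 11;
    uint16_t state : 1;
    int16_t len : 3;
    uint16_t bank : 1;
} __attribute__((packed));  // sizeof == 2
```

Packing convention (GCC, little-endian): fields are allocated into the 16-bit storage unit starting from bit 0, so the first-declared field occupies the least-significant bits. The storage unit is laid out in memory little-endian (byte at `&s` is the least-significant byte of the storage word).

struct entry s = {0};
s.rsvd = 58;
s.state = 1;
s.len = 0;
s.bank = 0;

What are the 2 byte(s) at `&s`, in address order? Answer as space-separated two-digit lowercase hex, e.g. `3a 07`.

3a 08

rsvd (11b) val=58 bits=0x3a at bit 0: 0x003a
state (1b) val=1 bits=0x1 at bit 11: 0x083a
len (3b) val=0 bits=0x0 at bit 12: 0x083a
bank (1b) val=0 bits=0x0 at bit 15: 0x083a
word = 0x083a → little-endian bytes:
  [0]=0x3a  [1]=0x08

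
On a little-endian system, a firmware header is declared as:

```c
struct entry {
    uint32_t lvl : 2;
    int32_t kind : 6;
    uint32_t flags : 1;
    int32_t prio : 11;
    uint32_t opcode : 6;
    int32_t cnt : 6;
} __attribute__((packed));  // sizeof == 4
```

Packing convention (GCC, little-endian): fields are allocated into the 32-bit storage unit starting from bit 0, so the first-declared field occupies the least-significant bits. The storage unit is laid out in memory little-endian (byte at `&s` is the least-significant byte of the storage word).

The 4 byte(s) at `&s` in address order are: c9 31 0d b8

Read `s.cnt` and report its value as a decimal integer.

[0]=0xc9 [1]=0x31 [2]=0x0d [3]=0xb8 (little-endian) → word 0xb80d31c9
lvl [0+:2] = (word>>0) & 0x3 = 1
kind [2+:6] = (word>>2) & 0x3f = 50
flags [8+:1] = (word>>8) & 0x1 = 1
prio [9+:11] = (word>>9) & 0x7ff = 1688
opcode [20+:6] = (word>>20) & 0x3f = 0
cnt [26+:6] = (word>>26) & 0x3f = 46  ←
cnt signed 6b, MSB=1: 46 - 64 = -18

-18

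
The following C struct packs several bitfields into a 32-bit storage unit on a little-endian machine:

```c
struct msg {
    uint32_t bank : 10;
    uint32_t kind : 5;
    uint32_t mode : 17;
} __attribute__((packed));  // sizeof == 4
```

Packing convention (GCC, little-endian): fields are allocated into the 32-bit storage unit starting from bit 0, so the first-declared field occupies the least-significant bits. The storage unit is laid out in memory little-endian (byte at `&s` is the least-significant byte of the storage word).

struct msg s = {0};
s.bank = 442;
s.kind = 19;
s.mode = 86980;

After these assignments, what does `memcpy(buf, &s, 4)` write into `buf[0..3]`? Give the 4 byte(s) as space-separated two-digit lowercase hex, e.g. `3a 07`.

ba 4d e2 a9

bank (10b) val=442 bits=0x1ba at bit 0: 0x000001ba
kind (5b) val=19 bits=0x13 at bit 10: 0x00004dba
mode (17b) val=86980 bits=0x153c4 at bit 15: 0xa9e24dba
word = 0xa9e24dba → little-endian bytes:
  [0]=0xba  [1]=0x4d  [2]=0xe2  [3]=0xa9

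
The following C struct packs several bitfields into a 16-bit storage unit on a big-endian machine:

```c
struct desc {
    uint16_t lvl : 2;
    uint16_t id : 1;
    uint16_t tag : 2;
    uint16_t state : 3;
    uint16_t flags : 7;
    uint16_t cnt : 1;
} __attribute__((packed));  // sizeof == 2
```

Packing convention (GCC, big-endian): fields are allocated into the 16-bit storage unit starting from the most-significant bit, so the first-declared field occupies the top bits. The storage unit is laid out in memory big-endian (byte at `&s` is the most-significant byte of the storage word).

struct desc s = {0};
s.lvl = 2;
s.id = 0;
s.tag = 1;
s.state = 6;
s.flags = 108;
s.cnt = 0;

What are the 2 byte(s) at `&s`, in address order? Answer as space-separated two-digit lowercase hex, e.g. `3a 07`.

8e d8

lvl (2b) val=2 bits=0x2 at bit 14: 0x8000
id (1b) val=0 bits=0x0 at bit 13: 0x8000
tag (2b) val=1 bits=0x1 at bit 11: 0x8800
state (3b) val=6 bits=0x6 at bit 8: 0x8e00
flags (7b) val=108 bits=0x6c at bit 1: 0x8ed8
cnt (1b) val=0 bits=0x0 at bit 0: 0x8ed8
word = 0x8ed8 → big-endian bytes:
  [0]=0x8e  [1]=0xd8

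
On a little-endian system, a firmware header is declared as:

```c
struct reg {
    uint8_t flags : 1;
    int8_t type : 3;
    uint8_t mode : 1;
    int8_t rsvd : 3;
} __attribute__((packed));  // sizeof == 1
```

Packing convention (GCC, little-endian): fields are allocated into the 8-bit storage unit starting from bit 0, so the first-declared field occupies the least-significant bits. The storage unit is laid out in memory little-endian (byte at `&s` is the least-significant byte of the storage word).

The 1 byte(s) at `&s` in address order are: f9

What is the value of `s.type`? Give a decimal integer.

-4

[0]=0xf9 (little-endian) → word 0xf9
flags:1 @ bit 0 → (0xf9>>0)&0x1 = 0x1
type:3 @ bit 1 → (0xf9>>1)&0x7 = 0x4  ←
mode:1 @ bit 4 → (0xf9>>4)&0x1 = 0x1
rsvd:3 @ bit 5 → (0xf9>>5)&0x7 = 0x7
type signed 3b, MSB=1: 4 - 8 = -4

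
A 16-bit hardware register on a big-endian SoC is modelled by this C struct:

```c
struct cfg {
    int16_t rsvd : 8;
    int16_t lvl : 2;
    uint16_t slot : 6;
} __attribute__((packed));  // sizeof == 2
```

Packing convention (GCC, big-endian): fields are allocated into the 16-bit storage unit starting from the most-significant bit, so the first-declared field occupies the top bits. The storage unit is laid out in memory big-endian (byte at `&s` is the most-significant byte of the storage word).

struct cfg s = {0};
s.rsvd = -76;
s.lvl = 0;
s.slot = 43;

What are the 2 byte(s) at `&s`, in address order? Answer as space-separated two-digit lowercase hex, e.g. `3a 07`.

rsvd (8b) val=-76 bits=0xb4 at bit 8: 0xb400
lvl (2b) val=0 bits=0x0 at bit 6: 0xb400
slot (6b) val=43 bits=0x2b at bit 0: 0xb42b
word = 0xb42b → big-endian bytes:
  [0]=0xb4  [1]=0x2b

b4 2b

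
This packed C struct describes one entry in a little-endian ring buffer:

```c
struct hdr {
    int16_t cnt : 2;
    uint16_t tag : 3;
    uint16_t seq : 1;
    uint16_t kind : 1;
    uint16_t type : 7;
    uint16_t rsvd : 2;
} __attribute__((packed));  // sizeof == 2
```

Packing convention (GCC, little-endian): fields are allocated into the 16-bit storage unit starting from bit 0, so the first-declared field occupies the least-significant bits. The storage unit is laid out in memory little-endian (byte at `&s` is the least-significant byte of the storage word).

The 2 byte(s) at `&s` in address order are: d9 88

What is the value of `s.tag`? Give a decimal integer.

[0]=0xd9 [1]=0x88 (little-endian) → word 0x88d9
cnt [0+:2] = (word>>0) & 0x3 = 1
tag [2+:3] = (word>>2) & 0x7 = 6  ←
seq [5+:1] = (word>>5) & 0x1 = 0
kind [6+:1] = (word>>6) & 0x1 = 1
type [7+:7] = (word>>7) & 0x7f = 17
rsvd [14+:2] = (word>>14) & 0x3 = 2

6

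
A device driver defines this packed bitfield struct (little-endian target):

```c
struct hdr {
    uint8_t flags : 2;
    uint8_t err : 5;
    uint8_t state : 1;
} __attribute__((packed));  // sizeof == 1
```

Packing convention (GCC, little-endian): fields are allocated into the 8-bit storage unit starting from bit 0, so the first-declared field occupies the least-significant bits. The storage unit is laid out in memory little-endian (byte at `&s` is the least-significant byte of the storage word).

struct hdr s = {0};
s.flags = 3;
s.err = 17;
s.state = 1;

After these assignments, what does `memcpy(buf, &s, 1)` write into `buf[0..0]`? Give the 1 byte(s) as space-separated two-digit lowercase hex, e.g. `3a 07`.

flags:2 = 3 → 0x3 << 0 → word 0x03
err:5 = 17 → 0x11 << 2 → word 0x47
state:1 = 1 → 0x1 << 7 → word 0xc7
word = 0xc7 → little-endian bytes:
  [0]=0xc7

c7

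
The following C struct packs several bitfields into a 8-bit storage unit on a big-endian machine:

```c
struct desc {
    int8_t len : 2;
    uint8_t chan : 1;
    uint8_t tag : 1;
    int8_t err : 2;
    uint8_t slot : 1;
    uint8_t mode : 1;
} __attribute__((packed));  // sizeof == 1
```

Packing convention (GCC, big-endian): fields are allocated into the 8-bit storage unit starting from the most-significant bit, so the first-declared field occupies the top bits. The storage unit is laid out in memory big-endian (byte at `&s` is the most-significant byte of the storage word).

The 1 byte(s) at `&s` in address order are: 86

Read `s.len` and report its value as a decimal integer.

[0]=0x86 (big-endian) → word 0x86
len:2 @ bit 6 → (0x86>>6)&0x3 = 0x2  ←
chan:1 @ bit 5 → (0x86>>5)&0x1 = 0x0
tag:1 @ bit 4 → (0x86>>4)&0x1 = 0x0
err:2 @ bit 2 → (0x86>>2)&0x3 = 0x1
slot:1 @ bit 1 → (0x86>>1)&0x1 = 0x1
mode:1 @ bit 0 → (0x86>>0)&0x1 = 0x0
len signed 2b, MSB=1: 2 - 4 = -2

-2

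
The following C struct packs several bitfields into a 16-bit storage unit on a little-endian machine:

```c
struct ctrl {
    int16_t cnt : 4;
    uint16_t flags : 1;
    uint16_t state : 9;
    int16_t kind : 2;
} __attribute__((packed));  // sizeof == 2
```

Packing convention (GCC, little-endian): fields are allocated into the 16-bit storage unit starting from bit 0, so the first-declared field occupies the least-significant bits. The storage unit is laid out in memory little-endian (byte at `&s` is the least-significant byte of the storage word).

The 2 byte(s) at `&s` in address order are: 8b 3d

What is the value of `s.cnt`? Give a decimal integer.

[0]=0x8b [1]=0x3d (little-endian) → word 0x3d8b
cnt:4 @ bit 0 → (0x3d8b>>0)&0xf = 0xb  ←
flags:1 @ bit 4 → (0x3d8b>>4)&0x1 = 0x0
state:9 @ bit 5 → (0x3d8b>>5)&0x1ff = 0x1ec
kind:2 @ bit 14 → (0x3d8b>>14)&0x3 = 0x0
cnt signed 4b, MSB=1: 11 - 16 = -5

-5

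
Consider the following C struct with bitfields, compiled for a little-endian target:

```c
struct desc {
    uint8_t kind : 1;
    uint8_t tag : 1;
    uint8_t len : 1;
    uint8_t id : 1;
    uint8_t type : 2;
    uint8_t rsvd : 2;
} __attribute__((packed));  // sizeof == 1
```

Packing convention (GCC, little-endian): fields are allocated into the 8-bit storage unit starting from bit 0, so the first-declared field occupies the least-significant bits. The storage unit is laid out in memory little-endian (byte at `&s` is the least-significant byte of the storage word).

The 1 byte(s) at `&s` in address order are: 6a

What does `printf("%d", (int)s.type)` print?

2

[0]=0x6a (little-endian) → word 0x6a
kind [0+:1] = (word>>0) & 0x1 = 0
tag [1+:1] = (word>>1) & 0x1 = 1
len [2+:1] = (word>>2) & 0x1 = 0
id [3+:1] = (word>>3) & 0x1 = 1
type [4+:2] = (word>>4) & 0x3 = 2  ←
rsvd [6+:2] = (word>>6) & 0x3 = 1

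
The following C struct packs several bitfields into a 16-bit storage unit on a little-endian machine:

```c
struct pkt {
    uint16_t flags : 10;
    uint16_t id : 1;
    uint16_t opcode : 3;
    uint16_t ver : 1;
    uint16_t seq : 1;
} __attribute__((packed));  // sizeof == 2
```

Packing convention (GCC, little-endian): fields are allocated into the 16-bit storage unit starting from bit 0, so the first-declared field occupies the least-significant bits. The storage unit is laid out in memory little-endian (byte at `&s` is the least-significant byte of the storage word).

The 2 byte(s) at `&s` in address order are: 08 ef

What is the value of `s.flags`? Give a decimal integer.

776

[0]=0x08 [1]=0xef (little-endian) → word 0xef08
flags:10 @ bit 0 → (0xef08>>0)&0x3ff = 0x308  ←
id:1 @ bit 10 → (0xef08>>10)&0x1 = 0x1
opcode:3 @ bit 11 → (0xef08>>11)&0x7 = 0x5
ver:1 @ bit 14 → (0xef08>>14)&0x1 = 0x1
seq:1 @ bit 15 → (0xef08>>15)&0x1 = 0x1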